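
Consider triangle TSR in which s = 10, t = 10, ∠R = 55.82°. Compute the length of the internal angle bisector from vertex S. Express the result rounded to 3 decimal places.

By the law of cosines, r² = t² + s² − 2·t·s·cos R = 87.641, so r ≈ 9.3617.
Law of cosines again: cos S = (r² + t² − s²)/(2·r·t) ≈ 0.46808, so ∠S ≈ 62.09°.
The bisector from S has length 2·r·t·cos(∠S/2)/(r+t) ≈ 8.2852.

8.285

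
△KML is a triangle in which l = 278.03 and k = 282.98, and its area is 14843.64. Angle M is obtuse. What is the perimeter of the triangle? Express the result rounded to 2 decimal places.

From area = ½·l·k·sin M, we get sin M = 2·area/(l·k) ≈ 0.37733.
Taking the obtuse solution, ∠M ≈ 157.83°.
Law of cosines then gives m ≈ 550.55.
Perimeter = 282.98 + 550.55 + 278.03 = 1111.6.

1111.56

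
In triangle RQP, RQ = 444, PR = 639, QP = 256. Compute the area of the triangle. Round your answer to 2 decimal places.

area ≈ 43635.13

Semiperimeter s = (256 + 639 + 444)/2 = 669.5.
Heron's formula: area = √(669.5·413.5·30.5·225.5) ≈ 43635.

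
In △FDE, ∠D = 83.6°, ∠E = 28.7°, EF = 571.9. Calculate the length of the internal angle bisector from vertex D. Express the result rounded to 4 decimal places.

The third angle is ∠F = 180° − ∠D − ∠E = 67.70°.
Law of sines: DE = EF·sin F/sin D ≈ 532.45.
Law of sines: FD = EF·sin E/sin D ≈ 276.36.
The bisector from D has length 2·FD·DE·cos(∠D/2)/(FD+DE) ≈ 271.25.

271.2515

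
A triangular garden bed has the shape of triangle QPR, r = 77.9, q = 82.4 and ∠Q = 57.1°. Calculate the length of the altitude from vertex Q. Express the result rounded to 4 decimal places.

73.3685

Law of sines: sin R = r·sin Q/q ≈ 0.79377.
Since q ≥ r, only the acute value applies: ∠R ≈ 52.54°.
Then ∠P = 180° − ∠Q − ∠R ≈ 70.36°.
Law of sines gives p = q·sin P/sin Q ≈ 92.431.
Area = ½·q·r·sin P ≈ 3022.8.
The altitude from Q has length 2·area/q ≈ 73.369.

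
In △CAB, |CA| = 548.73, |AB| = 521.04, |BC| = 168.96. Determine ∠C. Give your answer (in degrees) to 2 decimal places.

By the law of cosines, cos C = (|BC|² + |CA|² − |AB|²) / (2·|BC|·|CA|) ≈ 0.31371, so ∠C ≈ 71.72°.

71.72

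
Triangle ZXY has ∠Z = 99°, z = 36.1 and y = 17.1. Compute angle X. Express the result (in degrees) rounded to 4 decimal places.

53.1050

Law of sines: sin Y = y·sin Z/z ≈ 0.46785.
Since z ≥ y, only the acute value applies: ∠Y ≈ 27.89°.
Then ∠X = 180° − ∠Z − ∠Y ≈ 53.11°.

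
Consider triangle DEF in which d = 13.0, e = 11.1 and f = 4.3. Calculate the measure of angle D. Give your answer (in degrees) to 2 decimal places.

∠D ≈ 106.62°

By the law of cosines, cos D = (e² + f² − d²) / (2·e·f) ≈ -0.28598, so ∠D ≈ 106.62°.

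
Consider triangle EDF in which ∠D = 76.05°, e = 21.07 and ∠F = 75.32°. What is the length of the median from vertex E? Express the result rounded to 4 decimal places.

The third angle is ∠E = 180° − ∠D − ∠F = 28.63°.
Law of sines: d = e·sin D/sin E ≈ 42.677.
Law of sines: f = e·sin F/sin E ≈ 42.538.
Median from E: ½√(2·d² + 2·f² − e²) ≈ 41.284.

m_E ≈ 41.2845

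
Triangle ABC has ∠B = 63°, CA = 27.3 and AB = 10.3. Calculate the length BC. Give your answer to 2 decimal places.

Law of sines: sin C = AB·sin B/CA ≈ 0.33617.
Since CA ≥ AB, only the acute value applies: ∠C ≈ 19.64°.
Then ∠A = 180° − ∠B − ∠C ≈ 97.36°.
Law of sines gives BC = CA·sin A/sin B ≈ 30.387.

30.39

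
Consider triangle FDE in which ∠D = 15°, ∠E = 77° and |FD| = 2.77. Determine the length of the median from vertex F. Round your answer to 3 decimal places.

The third angle is ∠F = 180° − ∠D − ∠E = 88.00°.
Law of sines: |DE| = |FD|·sin F/sin E ≈ 2.8411.
Law of sines: |EF| = |FD|·sin D/sin E ≈ 0.73579.
Median from F: ½√(2·|EF|² + 2·|FD|² − |DE|²) ≈ 1.4454.

m_F ≈ 1.445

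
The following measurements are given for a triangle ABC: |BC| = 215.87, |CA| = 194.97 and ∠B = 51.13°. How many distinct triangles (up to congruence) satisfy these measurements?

|BC|·sin B = 215.87·sin(51.13°) ≈ 168.1.
Since |BC| sin B < |CA| < |BC| (168.1 < 194.97 < 215.87), two triangles exist.

2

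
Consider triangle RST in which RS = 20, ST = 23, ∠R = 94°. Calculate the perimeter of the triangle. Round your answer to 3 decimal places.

53.048

Law of sines: sin T = RS·sin R/ST ≈ 0.86745.
Since ST ≥ RS, only the acute value applies: ∠T ≈ 60.16°.
Then ∠S = 180° − ∠R − ∠T ≈ 25.84°.
Law of sines gives TR = ST·sin S/sin R ≈ 10.048.
Semiperimeter s = (23+10.048+20)/2 = 26.524.
Perimeter = 23 + 10.048 + 20 = 53.048.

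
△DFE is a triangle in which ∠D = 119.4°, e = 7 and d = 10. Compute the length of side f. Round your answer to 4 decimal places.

Law of sines: sin E = e·sin D/d ≈ 0.60985.
Since d ≥ e, only the acute value applies: ∠E ≈ 37.58°.
Then ∠F = 180° − ∠D − ∠E ≈ 23.02°.
Law of sines gives f = d·sin F/sin D ≈ 4.4888.

4.4888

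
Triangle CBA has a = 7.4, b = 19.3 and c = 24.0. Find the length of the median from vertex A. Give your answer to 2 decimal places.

m_A ≈ 21.46

Median from A: ½√(2·c² + 2·b² − a²) ≈ 21.461.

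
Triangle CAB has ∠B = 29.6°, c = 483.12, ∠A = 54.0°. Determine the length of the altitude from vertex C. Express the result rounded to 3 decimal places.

194.269

The third angle is ∠C = 180° − ∠A − ∠B = 96.40°.
Law of sines: a = c·sin A/sin C ≈ 393.3.
Law of sines: b = c·sin B/sin C ≈ 240.13.
Area = ½·c·a·sin B ≈ 46928.
The altitude from C has length 2·area/c ≈ 194.27.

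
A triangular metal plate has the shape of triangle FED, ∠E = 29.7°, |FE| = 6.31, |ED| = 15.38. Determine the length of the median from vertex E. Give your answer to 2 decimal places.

By the law of cosines, |DF|² = |FE|² + |ED|² − 2·|FE|·|ED|·cos E = 107.76, so |DF| ≈ 10.381.
Median from E: ½√(2·|FE|² + 2·|ED|² − |DF|²) ≈ 10.547.

m_E ≈ 10.55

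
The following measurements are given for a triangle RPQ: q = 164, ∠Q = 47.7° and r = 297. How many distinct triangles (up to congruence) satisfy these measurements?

0

r·sin Q = 297·sin(47.7°) ≈ 219.7.
Since q = 164 < 219.7 = r sin Q, no triangle exists.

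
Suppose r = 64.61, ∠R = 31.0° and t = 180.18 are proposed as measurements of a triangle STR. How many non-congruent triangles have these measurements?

0

t·sin R = 180.18·sin(31.0°) ≈ 92.8.
Since r = 64.61 < 92.8 = t sin R, no triangle exists.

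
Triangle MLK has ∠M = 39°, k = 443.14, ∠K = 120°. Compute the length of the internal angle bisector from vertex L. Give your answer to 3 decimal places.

t_L ≈ 366.748

The third angle is ∠L = 180° − ∠K − ∠M = 21.00°.
Law of sines: m = k·sin M/sin K ≈ 322.02.
Law of sines: l = k·sin L/sin K ≈ 183.37.
The bisector from L has length 2·k·m·cos(∠L/2)/(k+m) ≈ 366.75.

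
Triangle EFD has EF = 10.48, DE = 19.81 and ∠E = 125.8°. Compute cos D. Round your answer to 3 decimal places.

By the law of cosines, FD² = DE² + EF² − 2·DE·EF·cos E = 745.15, so FD ≈ 27.297.
Law of cosines again: cos D = (FD² + DE² − EF²)/(2·FD·DE) ≈ 0.95028, so ∠D ≈ 18.14°.

cos D ≈ 0.950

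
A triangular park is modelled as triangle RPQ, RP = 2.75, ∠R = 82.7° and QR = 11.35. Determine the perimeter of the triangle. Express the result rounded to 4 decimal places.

By the law of cosines, PQ² = QR² + RP² − 2·QR·RP·cos R = 128.45, so PQ ≈ 11.334.
Semiperimeter s = (11.334+11.35+2.75)/2 = 12.717.
Perimeter = 11.334 + 11.35 + 2.75 = 25.434.

perimeter ≈ 25.4337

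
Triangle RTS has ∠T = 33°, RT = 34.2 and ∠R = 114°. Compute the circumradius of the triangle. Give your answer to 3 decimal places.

The third angle is ∠S = 180° − ∠R − ∠T = 33.00°.
Law of sines: TS = RT·sin R/sin S ≈ 57.365.
Law of sines: SR = RT·sin T/sin S ≈ 34.2.
Circumradius = RT/(2 sin S) ≈ 31.397.

31.397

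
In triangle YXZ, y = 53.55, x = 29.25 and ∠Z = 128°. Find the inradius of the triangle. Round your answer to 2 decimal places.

7.81

By the law of cosines, z² = y² + x² − 2·y·x·cos Z = 5651.8, so z ≈ 75.179.
Area = ½·y·x·sin Z ≈ 617.15.
Semiperimeter s = (53.55+29.25+75.179)/2 = 78.989.
Inradius = area/s = 617.15/78.989 ≈ 7.813.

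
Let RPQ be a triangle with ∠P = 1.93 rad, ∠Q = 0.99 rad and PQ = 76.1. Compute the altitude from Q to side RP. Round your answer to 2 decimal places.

h_Q ≈ 71.24

The third angle is ∠R = π − ∠P − ∠Q = 0.222 rad.
Law of sines: QR = PQ·sin P/sin R ≈ 324.15.
Law of sines: RP = PQ·sin Q/sin R ≈ 289.47.
Area = ½·PQ·QR·sin Q ≈ 10311.
The altitude from Q has length 2·area/RP ≈ 71.243.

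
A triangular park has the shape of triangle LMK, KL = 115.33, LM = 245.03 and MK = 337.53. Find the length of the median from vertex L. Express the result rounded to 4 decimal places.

m_L ≈ 90.4916

Median from L: ½√(2·KL² + 2·LM² − MK²) ≈ 90.492.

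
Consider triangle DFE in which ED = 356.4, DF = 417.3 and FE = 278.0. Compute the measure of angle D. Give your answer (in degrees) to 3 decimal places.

By the law of cosines, cos D = (ED² + DF² − FE²) / (2·ED·DF) ≈ 0.75265, so ∠D ≈ 41.18°.

41.180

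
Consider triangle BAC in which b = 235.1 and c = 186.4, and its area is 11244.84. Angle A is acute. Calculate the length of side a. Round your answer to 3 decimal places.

121.629

From area = ½·c·b·sin A, we get sin A = 2·area/(c·b) ≈ 0.51320.
Taking the acute solution, ∠A ≈ 30.88°.
Law of cosines then gives a ≈ 121.63.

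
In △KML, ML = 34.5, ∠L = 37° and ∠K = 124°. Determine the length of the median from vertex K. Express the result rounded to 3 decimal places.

10.384

The third angle is ∠M = 180° − ∠L − ∠K = 19.00°.
Law of sines: LK = ML·sin M/sin K ≈ 13.548.
Law of sines: KM = ML·sin L/sin K ≈ 25.044.
Median from K: ½√(2·LK² + 2·KM² − ML²) ≈ 10.384.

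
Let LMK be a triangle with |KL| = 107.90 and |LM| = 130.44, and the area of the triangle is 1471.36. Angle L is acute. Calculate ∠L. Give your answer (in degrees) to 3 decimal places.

∠L ≈ 12.069°

From area = ½·|KL|·|LM|·sin L, we get sin L = 2·area/(|KL|·|LM|) ≈ 0.20908.
Taking the acute solution, ∠L ≈ 12.07°.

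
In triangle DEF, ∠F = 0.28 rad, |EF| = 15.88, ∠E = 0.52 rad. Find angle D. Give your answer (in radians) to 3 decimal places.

2.342

The third angle is ∠D = π − ∠E − ∠F = 2.342 rad.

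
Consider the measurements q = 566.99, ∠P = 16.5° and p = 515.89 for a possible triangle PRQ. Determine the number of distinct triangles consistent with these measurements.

q·sin P = 566.99·sin(16.5°) ≈ 161.
Since q sin P < p < q (161 < 515.89 < 566.99), two triangles exist.

2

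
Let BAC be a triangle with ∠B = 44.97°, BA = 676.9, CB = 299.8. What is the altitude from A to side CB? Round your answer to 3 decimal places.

By the law of cosines, AC² = CB² + BA² − 2·CB·BA·cos B = 2.6093e+05, so AC ≈ 510.81.
Area = ½·CB·BA·sin B ≈ 71711.
The altitude from A has length 2·area/CB ≈ 478.39.

478.390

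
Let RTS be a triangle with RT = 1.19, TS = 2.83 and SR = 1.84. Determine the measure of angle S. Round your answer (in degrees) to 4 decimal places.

By the law of cosines, cos S = (TS² + SR² − RT²) / (2·TS·SR) ≈ 0.95813, so ∠S ≈ 16.64°.

∠S ≈ 16.6376°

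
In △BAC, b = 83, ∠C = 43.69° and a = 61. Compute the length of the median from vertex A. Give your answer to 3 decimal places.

By the law of cosines, c² = b² + a² − 2·b·a·cos C = 3288, so c ≈ 57.341.
Median from A: ½√(2·c² + 2·b² − a²) ≈ 64.485.

64.485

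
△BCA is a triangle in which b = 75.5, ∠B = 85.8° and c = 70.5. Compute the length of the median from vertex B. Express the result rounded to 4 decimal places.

Law of sines: sin C = c·sin B/b ≈ 0.93127.
Since b ≥ c, only the acute value applies: ∠C ≈ 68.63°.
Then ∠A = 180° − ∠B − ∠C ≈ 25.57°.
Law of sines gives a = b·sin A/sin B ≈ 32.671.
Median from B: ½√(2·c² + 2·a² − b²) ≈ 39.922.

m_B ≈ 39.9218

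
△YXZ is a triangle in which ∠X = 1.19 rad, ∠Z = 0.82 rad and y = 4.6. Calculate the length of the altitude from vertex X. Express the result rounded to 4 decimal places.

The third angle is ∠Y = π − ∠X − ∠Z = 1.132 rad.
Law of sines: x = y·sin X/sin Y ≈ 4.7183.
Law of sines: z = y·sin Z/sin Y ≈ 3.7159.
Area = ½·y·x·sin Z ≈ 7.9345.
The altitude from X has length 2·area/x ≈ 3.3633.

h_X ≈ 3.3633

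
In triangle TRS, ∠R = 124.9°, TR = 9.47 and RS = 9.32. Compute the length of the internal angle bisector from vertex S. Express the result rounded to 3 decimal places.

By the law of cosines, ST² = TR² + RS² − 2·TR·RS·cos R = 277.54, so ST ≈ 16.66.
Law of cosines again: cos S = (RS² + ST² − TR²)/(2·RS·ST) ≈ 0.88467, so ∠S ≈ 27.79°.
The bisector from S has length 2·RS·ST·cos(∠S/2)/(RS+ST) ≈ 11.603.

t_S ≈ 11.603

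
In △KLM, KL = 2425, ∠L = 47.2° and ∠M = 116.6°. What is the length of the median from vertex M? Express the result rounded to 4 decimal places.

The third angle is ∠K = 180° − ∠L − ∠M = 16.20°.
Law of sines: LM = KL·sin K/sin M ≈ 756.64.
Law of sines: MK = KL·sin L/sin M ≈ 1989.9.
Median from M: ½√(2·LM² + 2·MK² − KL²) ≈ 892.18.

m_M ≈ 892.1805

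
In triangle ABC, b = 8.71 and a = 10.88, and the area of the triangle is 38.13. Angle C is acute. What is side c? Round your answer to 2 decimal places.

9.04

From area = ½·a·b·sin C, we get sin C = 2·area/(a·b) ≈ 0.80473.
Taking the acute solution, ∠C ≈ 53.58°.
Law of cosines then gives c ≈ 9.0402.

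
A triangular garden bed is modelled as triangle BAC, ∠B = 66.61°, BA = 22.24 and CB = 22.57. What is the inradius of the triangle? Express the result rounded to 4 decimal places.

r ≈ 6.6369

By the law of cosines, AC² = CB² + BA² − 2·CB·BA·cos B = 605.48, so AC ≈ 24.607.
Area = ½·CB·BA·sin B ≈ 230.35.
Semiperimeter s = (24.607+22.57+22.24)/2 = 34.708.
Inradius = area/s = 230.35/34.708 ≈ 6.6369.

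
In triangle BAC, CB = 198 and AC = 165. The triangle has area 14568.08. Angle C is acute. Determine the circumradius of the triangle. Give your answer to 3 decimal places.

107.654

From area = ½·AC·CB·sin C, we get sin C = 2·area/(AC·CB) ≈ 0.89183.
Taking the acute solution, ∠C ≈ 63.10°.
Law of cosines then gives BA ≈ 192.02.
Circumradius = BA/(2 sin C) ≈ 107.65.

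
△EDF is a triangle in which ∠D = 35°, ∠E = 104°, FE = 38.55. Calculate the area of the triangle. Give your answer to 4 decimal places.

area ≈ 824.6592

The third angle is ∠F = 180° − ∠E − ∠D = 41.00°.
Law of sines: DF = FE·sin E/sin D ≈ 65.213.
Law of sines: ED = FE·sin F/sin D ≈ 44.094.
Area = ½·FE·DF·sin F ≈ 824.66.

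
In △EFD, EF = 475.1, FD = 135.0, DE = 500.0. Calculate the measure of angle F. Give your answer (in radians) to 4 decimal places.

1.6180

By the law of cosines, cos F = (EF² + FD² − DE²) / (2·EF·FD) ≈ -0.04720, so ∠F ≈ 1.618 rad.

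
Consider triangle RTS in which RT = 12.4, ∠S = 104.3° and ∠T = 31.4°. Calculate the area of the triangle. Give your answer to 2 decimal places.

28.87

The third angle is ∠R = 180° − ∠T − ∠S = 44.30°.
Law of sines: TS = RT·sin R/sin S ≈ 8.9373.
Law of sines: SR = RT·sin T/sin S ≈ 6.6671.
Area = ½·RT·TS·sin T ≈ 28.87.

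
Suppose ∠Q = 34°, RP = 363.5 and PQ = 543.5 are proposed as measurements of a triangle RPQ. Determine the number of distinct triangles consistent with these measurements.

2

PQ·sin Q = 543.5·sin(34°) ≈ 303.9.
Since PQ sin Q < RP < PQ (303.9 < 363.5 < 543.5), two triangles exist.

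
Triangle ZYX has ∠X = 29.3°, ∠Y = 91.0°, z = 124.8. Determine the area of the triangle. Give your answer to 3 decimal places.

The third angle is ∠Z = 180° − ∠Y − ∠X = 59.70°.
Law of sines: y = z·sin Y/sin Z ≈ 144.52.
Law of sines: x = z·sin X/sin Z ≈ 70.738.
Area = ½·z·y·sin X ≈ 4413.4.

area ≈ 4413.383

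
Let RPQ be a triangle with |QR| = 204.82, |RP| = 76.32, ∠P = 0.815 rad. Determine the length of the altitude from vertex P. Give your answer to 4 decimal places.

Law of sines: sin Q = |RP|·sin P/|QR| ≈ 0.27117.
Since |QR| ≥ |RP|, only the acute value applies: ∠Q ≈ 0.275 rad.
Then ∠R = π − ∠P − ∠Q ≈ 2.052 rad.
Law of sines gives |PQ| = |QR|·sin R/sin P ≈ 249.49.
Area = ½·|QR|·|RP|·sin R ≈ 6928.4.
The altitude from P has length 2·area/|QR| ≈ 67.653.

h_P ≈ 67.6534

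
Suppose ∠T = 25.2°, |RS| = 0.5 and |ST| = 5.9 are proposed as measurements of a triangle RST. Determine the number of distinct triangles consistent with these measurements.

|ST|·sin T = 5.9·sin(25.2°) ≈ 2.512.
Since |RS| = 0.5 < 2.512 = |ST| sin T, no triangle exists.

0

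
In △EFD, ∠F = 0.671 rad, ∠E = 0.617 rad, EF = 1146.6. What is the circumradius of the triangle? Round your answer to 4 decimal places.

597.0141

The third angle is ∠D = π − ∠E − ∠F = 1.854 rad.
Law of sines: FD = EF·sin E/sin D ≈ 690.85.
Law of sines: DE = EF·sin F/sin D ≈ 742.41.
Circumradius = EF/(2 sin D) ≈ 597.01.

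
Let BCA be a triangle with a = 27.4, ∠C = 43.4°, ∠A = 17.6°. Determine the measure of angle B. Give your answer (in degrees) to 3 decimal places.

∠B ≈ 119.000°

The third angle is ∠B = 180° − ∠C − ∠A = 119.00°.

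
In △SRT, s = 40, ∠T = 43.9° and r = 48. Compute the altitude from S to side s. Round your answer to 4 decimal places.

h_S ≈ 33.2833

By the law of cosines, t² = s² + r² − 2·s·r·cos T = 1137.1, so t ≈ 33.721.
Area = ½·s·r·sin T ≈ 665.67.
The altitude from S has length 2·area/s ≈ 33.283.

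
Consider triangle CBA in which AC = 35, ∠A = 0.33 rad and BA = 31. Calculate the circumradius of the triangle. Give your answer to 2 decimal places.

By the law of cosines, CB² = BA² + AC² − 2·BA·AC·cos A = 133.09, so CB ≈ 11.536.
Area = ½·BA·AC·sin A ≈ 175.79.
Circumradius = CB/(2 sin A) ≈ 17.801.

R ≈ 17.80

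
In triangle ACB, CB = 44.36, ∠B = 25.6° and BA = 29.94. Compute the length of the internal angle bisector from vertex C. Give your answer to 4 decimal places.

27.6187

By the law of cosines, AC² = CB² + BA² − 2·CB·BA·cos B = 468.7, so AC ≈ 21.649.
Law of cosines again: cos C = (AC² + CB² − BA²)/(2·AC·CB) ≈ 0.80183, so ∠C ≈ 36.69°.
The bisector from C has length 2·AC·CB·cos(∠C/2)/(AC+CB) ≈ 27.619.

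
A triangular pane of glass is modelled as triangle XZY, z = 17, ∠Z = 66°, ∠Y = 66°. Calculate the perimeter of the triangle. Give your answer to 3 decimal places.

47.829

The third angle is ∠X = 180° − ∠Z − ∠Y = 48.00°.
Law of sines: x = z·sin X/sin Z ≈ 13.829.
Law of sines: y = z·sin Y/sin Z ≈ 17.
Semiperimeter s = (13.829+17+17)/2 = 23.915.
Perimeter = 13.829 + 17 + 17 = 47.829.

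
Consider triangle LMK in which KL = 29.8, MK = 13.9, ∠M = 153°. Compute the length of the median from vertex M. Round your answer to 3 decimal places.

m_M ≈ 3.833

Law of sines: sin L = MK·sin M/KL ≈ 0.21176.
Since KL ≥ MK, only the acute value applies: ∠L ≈ 12.23°.
Then ∠K = 180° − ∠M − ∠L ≈ 14.77°.
Law of sines gives LM = KL·sin K/sin M ≈ 16.739.
Median from M: ½√(2·LM² + 2·MK² − KL²) ≈ 3.8334.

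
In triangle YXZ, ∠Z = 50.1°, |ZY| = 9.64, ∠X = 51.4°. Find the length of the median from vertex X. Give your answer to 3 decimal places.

m_X ≈ 9.726

The third angle is ∠Y = 180° − ∠X − ∠Z = 78.50°.
Law of sines: |XZ| = |ZY|·sin Y/sin X ≈ 12.087.
Law of sines: |YX| = |ZY|·sin Z/sin X ≈ 9.4629.
Median from X: ½√(2·|YX|² + 2·|XZ|² − |ZY|²) ≈ 9.7259.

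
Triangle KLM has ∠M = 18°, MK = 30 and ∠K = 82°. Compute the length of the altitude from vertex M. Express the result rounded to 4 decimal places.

The third angle is ∠L = 180° − ∠M − ∠K = 80.00°.
Law of sines: LM = MK·sin K/sin L ≈ 30.166.
Law of sines: KL = MK·sin M/sin L ≈ 9.4135.
Area = ½·MK·LM·sin M ≈ 139.83.
The altitude from M has length 2·area/KL ≈ 29.708.

h_M ≈ 29.7080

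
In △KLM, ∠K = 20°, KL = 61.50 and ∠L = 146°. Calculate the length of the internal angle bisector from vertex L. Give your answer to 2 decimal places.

t_L ≈ 21.06

The third angle is ∠M = 180° − ∠K − ∠L = 14.00°.
Law of sines: LM = KL·sin K/sin M ≈ 86.946.
Law of sines: MK = KL·sin L/sin M ≈ 142.15.
The bisector from L has length 2·KL·LM·cos(∠L/2)/(KL+LM) ≈ 21.063.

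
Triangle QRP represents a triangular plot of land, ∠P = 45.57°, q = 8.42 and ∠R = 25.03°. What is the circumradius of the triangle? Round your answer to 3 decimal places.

The third angle is ∠Q = 180° − ∠R − ∠P = 109.40°.
Law of sines: r = q·sin R/sin Q ≈ 3.7769.
Law of sines: p = q·sin P/sin Q ≈ 6.3747.
Circumradius = q/(2 sin Q) ≈ 4.4634.

4.463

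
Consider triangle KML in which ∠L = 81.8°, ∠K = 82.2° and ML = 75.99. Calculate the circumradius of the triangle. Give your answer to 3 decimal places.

The third angle is ∠M = 180° − ∠L − ∠K = 16.00°.
Law of sines: LK = ML·sin M/sin K ≈ 21.141.
Law of sines: KM = ML·sin L/sin K ≈ 75.915.
Circumradius = ML/(2 sin K) ≈ 38.35.

38.350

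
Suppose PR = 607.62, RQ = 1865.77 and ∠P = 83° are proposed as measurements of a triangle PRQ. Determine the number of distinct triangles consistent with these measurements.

PR·sin P = 607.62·sin(83°) ≈ 603.1.
Since RQ ≥ PR, exactly one triangle exists.

1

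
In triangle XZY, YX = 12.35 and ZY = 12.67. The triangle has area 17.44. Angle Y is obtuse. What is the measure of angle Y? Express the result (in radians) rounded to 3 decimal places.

From area = ½·ZY·YX·sin Y, we get sin Y = 2·area/(ZY·YX) ≈ 0.22291.
Taking the obtuse solution, ∠Y ≈ 2.9168 rad.

∠Y ≈ 2.917 rad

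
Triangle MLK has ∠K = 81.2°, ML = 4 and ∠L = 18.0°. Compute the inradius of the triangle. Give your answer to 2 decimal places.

r ≈ 0.53

The third angle is ∠M = 180° − ∠L − ∠K = 80.80°.
Law of sines: LK = ML·sin M/sin K ≈ 3.9956.
Law of sines: KM = ML·sin L/sin K ≈ 1.2508.
Area = ½·ML·LK·sin L ≈ 2.4694.
Semiperimeter s = (3.9956+1.2508+4)/2 = 4.6232.
Inradius = area/s = 2.4694/4.6232 ≈ 0.53413.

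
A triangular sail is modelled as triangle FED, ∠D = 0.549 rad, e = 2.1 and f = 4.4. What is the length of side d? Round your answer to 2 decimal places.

By the law of cosines, d² = f² + e² − 2·f·e·cos D = 8.0057, so d ≈ 2.8294.

2.83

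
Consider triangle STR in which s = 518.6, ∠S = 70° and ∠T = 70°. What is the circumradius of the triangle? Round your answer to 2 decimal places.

275.94

The third angle is ∠R = 180° − ∠S − ∠T = 40.00°.
Law of sines: t = s·sin T/sin S ≈ 518.6.
Law of sines: r = s·sin R/sin S ≈ 354.74.
Circumradius = s/(2 sin S) ≈ 275.94.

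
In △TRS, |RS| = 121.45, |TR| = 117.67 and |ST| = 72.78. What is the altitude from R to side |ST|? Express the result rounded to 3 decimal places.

Semiperimeter s = (121.45 + 72.78 + 117.67)/2 = 155.95.
Heron's formula: area = √(155.95·34.5·83.17·38.28) ≈ 4138.8.
The altitude from R has length 2·area/|ST| ≈ 113.73.

h_R ≈ 113.734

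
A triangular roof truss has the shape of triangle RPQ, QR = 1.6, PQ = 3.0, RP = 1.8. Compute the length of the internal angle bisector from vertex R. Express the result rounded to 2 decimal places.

By the law of cosines, cos R = (QR² + RP² − PQ²) / (2·QR·RP) ≈ -0.55556, so ∠R ≈ 123.75°.
The bisector from R has length 2·QR·RP·cos(∠R/2)/(QR+RP) ≈ 0.79861.

t_R ≈ 0.80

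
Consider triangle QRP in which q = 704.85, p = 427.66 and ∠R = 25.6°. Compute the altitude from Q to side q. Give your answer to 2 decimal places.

By the law of cosines, r² = p² + q² − 2·p·q·cos R = 1.3602e+05, so r ≈ 368.8.
Area = ½·p·q·sin R ≈ 65123.
The altitude from Q has length 2·area/q ≈ 184.79.

h_Q ≈ 184.79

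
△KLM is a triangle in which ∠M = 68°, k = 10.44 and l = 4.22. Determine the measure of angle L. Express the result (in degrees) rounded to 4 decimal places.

∠L ≈ 23.8290°

By the law of cosines, m² = k² + l² − 2·k·l·cos M = 93.794, so m ≈ 9.6847.
Law of cosines again: cos L = (m² + k² − l²)/(2·m·k) ≈ 0.91476, so ∠L ≈ 23.83°.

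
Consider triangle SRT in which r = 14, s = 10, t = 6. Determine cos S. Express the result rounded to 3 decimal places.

By the law of cosines, cos S = (r² + t² − s²) / (2·r·t) ≈ 0.78571, so ∠S ≈ 38.21°.

0.786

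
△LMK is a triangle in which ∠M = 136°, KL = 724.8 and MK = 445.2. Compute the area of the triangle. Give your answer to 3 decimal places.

Law of sines: sin L = MK·sin M/KL ≈ 0.42669.
Since KL ≥ MK, only the acute value applies: ∠L ≈ 25.26°.
Then ∠K = 180° − ∠M − ∠L ≈ 18.74°.
Law of sines gives LM = KL·sin K/sin M ≈ 335.26.
Area = ½·KL·MK·sin K ≈ 51841.

area ≈ 51841.414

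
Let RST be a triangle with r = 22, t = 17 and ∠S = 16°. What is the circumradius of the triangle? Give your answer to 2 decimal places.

13.33

By the law of cosines, s² = t² + r² − 2·t·r·cos S = 53.976, so s ≈ 7.3469.
Area = ½·t·r·sin S ≈ 51.544.
Circumradius = s/(2 sin S) ≈ 13.327.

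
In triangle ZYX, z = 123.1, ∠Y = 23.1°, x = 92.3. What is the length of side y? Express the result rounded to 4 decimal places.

By the law of cosines, y² = x² + z² − 2·x·z·cos Y = 2770.6, so y ≈ 52.637.

52.6368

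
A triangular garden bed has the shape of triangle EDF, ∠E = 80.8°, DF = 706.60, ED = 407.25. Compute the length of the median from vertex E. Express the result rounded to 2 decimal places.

408.53

Law of sines: sin F = ED·sin E/DF ≈ 0.56894.
Since DF ≥ ED, only the acute value applies: ∠F ≈ 34.68°.
Then ∠D = 180° − ∠E − ∠F ≈ 64.52°.
Law of sines gives FE = DF·sin D/sin E ≈ 646.21.
Median from E: ½√(2·FE² + 2·ED² − DF²) ≈ 408.53.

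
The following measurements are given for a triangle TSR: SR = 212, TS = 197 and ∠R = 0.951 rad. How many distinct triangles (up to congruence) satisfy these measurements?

SR·sin R = 212·sin(0.951 rad) ≈ 172.6.
Since SR sin R < TS < SR (172.6 < 197 < 212), two triangles exist.

2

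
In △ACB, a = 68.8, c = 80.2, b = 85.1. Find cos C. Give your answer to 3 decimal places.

By the law of cosines, cos C = (b² + a² − c²) / (2·b·a) ≈ 0.47340, so ∠C ≈ 61.74°.

0.473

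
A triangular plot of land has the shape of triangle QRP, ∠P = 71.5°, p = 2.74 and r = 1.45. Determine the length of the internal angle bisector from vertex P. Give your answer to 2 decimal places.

1.56

Law of sines: sin R = r·sin P/p ≈ 0.50185.
Since p ≥ r, only the acute value applies: ∠R ≈ 30.12°.
Then ∠Q = 180° − ∠P − ∠R ≈ 78.38°.
Law of sines gives q = p·sin Q/sin P ≈ 2.8301.
The bisector from P has length 2·q·r·cos(∠P/2)/(q+r) ≈ 1.5562.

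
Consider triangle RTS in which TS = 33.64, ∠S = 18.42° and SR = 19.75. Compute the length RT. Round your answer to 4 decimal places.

By the law of cosines, RT² = TS² + SR² − 2·TS·SR·cos S = 261.01, so RT ≈ 16.156.

16.1558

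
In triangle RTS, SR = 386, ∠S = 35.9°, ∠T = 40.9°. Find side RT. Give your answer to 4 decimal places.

345.6936

The third angle is ∠R = 180° − ∠T − ∠S = 103.20°.
Law of sines: RT = SR·sin S/sin T ≈ 345.69.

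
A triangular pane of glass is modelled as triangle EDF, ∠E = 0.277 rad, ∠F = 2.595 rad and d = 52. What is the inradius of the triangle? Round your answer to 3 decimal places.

The third angle is ∠D = π − ∠F − ∠E = 0.270 rad.
Law of sines: e = d·sin E/sin D ≈ 53.393.
Law of sines: f = d·sin F/sin D ≈ 101.48.
Area = ½·d·e·sin F ≈ 721.56.
Semiperimeter s = (53.393+52+101.48)/2 = 103.44.
Inradius = area/s = 721.56/103.44 ≈ 6.9758.

r ≈ 6.976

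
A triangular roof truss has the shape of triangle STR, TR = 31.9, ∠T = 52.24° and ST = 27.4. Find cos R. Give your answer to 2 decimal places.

By the law of cosines, RS² = ST² + TR² − 2·ST·TR·cos T = 697.9, so RS ≈ 26.418.
Law of cosines again: cos R = (TR² + RS² − ST²)/(2·TR·RS) ≈ 0.57240, so ∠R ≈ 55.08°.

0.57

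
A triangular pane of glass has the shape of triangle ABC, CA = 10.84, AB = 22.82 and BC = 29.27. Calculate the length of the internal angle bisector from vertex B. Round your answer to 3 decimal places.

By the law of cosines, cos B = (AB² + BC² − CA²) / (2·AB·BC) ≈ 0.94318, so ∠B ≈ 19.41°.
The bisector from B has length 2·AB·BC·cos(∠B/2)/(AB+BC) ≈ 25.279.

25.279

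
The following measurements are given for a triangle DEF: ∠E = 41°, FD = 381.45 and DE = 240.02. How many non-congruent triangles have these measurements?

DE·sin E = 240.02·sin(41°) ≈ 157.5.
Since FD ≥ DE, exactly one triangle exists.

1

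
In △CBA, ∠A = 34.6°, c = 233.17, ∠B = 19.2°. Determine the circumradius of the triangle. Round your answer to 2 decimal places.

144.47

The third angle is ∠C = 180° − ∠B − ∠A = 126.20°.
Law of sines: b = c·sin B/sin C ≈ 95.026.
Law of sines: a = c·sin A/sin C ≈ 164.08.
Circumradius = c/(2 sin C) ≈ 144.47.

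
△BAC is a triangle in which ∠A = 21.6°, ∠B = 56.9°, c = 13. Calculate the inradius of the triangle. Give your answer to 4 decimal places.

1.8341

The third angle is ∠C = 180° − ∠B − ∠A = 101.50°.
Law of sines: b = c·sin B/sin C ≈ 11.113.
Law of sines: a = c·sin A/sin C ≈ 4.8837.
Area = ½·c·b·sin A ≈ 26.592.
Semiperimeter s = (11.113+4.8837+13)/2 = 14.499.
Inradius = area/s = 26.592/14.499 ≈ 1.8341.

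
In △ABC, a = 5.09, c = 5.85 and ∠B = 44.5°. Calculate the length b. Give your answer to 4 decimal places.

4.2017

By the law of cosines, b² = c² + a² − 2·c·a·cos B = 17.654, so b ≈ 4.2017.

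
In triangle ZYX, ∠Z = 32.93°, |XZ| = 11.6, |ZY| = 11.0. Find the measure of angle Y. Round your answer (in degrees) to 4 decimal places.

∠Y ≈ 78.6680°

By the law of cosines, |YX|² = |XZ|² + |ZY|² − 2·|XZ|·|ZY|·cos Z = 41.362, so |YX| ≈ 6.4313.
Law of cosines again: cos Y = (|ZY|² + |YX|² − |XZ|²)/(2·|ZY|·|YX|) ≈ 0.19649, so ∠Y ≈ 78.67°.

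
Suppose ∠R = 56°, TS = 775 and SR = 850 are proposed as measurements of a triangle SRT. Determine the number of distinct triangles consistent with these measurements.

SR·sin R = 850·sin(56°) ≈ 704.7.
Since SR sin R < TS < SR (704.7 < 775 < 850), two triangles exist.

2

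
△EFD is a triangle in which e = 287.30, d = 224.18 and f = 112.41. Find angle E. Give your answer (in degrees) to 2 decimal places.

∠E ≈ 112.95°

By the law of cosines, cos E = (f² + d² − e²) / (2·f·d) ≈ -0.38985, so ∠E ≈ 112.95°.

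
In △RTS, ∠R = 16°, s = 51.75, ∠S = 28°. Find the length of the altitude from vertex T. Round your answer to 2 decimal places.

14.26

The third angle is ∠T = 180° − ∠S − ∠R = 136.00°.
Law of sines: r = s·sin R/sin S ≈ 30.384.
Law of sines: t = s·sin T/sin S ≈ 76.572.
Area = ½·s·r·sin T ≈ 546.12.
The altitude from T has length 2·area/t ≈ 14.264.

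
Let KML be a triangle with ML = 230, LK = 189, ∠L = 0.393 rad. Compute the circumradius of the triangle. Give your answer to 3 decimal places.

By the law of cosines, KM² = ML² + LK² − 2·ML·LK·cos L = 8308.9, so KM ≈ 91.153.
Area = ½·ML·LK·sin L ≈ 8323.7.
Circumradius = KM/(2 sin L) ≈ 119.01.

R ≈ 119.011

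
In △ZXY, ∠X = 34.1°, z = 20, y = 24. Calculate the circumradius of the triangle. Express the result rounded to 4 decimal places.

12.0005

By the law of cosines, x² = y² + z² − 2·y·z·cos X = 181.06, so x ≈ 13.456.
Area = ½·y·z·sin X ≈ 134.55.
Circumradius = x/(2 sin X) ≈ 12.001.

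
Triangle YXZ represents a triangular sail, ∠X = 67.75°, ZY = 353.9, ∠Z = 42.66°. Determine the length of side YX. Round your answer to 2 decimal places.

The third angle is ∠Y = 180° − ∠X − ∠Z = 69.59°.
Law of sines: YX = ZY·sin Z/sin X ≈ 259.11.

259.11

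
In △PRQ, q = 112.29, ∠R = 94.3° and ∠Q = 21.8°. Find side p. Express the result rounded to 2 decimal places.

The third angle is ∠P = 180° − ∠R − ∠Q = 63.90°.
Law of sines: p = q·sin P/sin Q ≈ 271.54.

271.54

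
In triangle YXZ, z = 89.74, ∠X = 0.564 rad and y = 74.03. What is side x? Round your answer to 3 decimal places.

48.007

By the law of cosines, x² = z² + y² − 2·z·y·cos X = 2304.6, so x ≈ 48.007.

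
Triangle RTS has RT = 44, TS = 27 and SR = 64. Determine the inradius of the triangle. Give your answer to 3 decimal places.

Semiperimeter s = (27 + 64 + 44)/2 = 67.5.
Heron's formula: area = √(67.5·40.5·3.5·23.5) ≈ 474.18.
Inradius = area/s = 474.18/67.5 ≈ 7.025.

7.025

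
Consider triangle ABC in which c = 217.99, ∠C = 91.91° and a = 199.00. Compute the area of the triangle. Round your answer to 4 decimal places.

Law of sines: sin A = a·sin C/c ≈ 0.91238.
Since c ≥ a, only the acute value applies: ∠A ≈ 65.84°.
Then ∠B = 180° − ∠C − ∠A ≈ 22.25°.
Law of sines gives b = c·sin B/sin C ≈ 82.601.
Area = ½·c·a·sin B ≈ 8214.2.

8214.2317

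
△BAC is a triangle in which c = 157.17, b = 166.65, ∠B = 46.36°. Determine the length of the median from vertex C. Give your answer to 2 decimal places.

Law of sines: sin C = c·sin B/b ≈ 0.68252.
Since b ≥ c, only the acute value applies: ∠C ≈ 43.04°.
Then ∠A = 180° − ∠B − ∠C ≈ 90.60°.
Law of sines gives a = b·sin A/sin B ≈ 230.27.
Median from C: ½√(2·b² + 2·a² − c²) ≈ 184.99.

m_C ≈ 184.99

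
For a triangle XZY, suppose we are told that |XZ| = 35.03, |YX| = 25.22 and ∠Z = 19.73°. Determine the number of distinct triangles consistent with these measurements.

2

|XZ|·sin Z = 35.03·sin(19.73°) ≈ 11.83.
Since |XZ| sin Z < |YX| < |XZ| (11.83 < 25.22 < 35.03), two triangles exist.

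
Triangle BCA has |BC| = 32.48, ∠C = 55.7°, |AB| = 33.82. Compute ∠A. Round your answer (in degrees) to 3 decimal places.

52.501

Law of sines: sin A = |BC|·sin C/|AB| ≈ 0.79337.
Since |AB| ≥ |BC|, only the acute value applies: ∠A ≈ 52.50°.
Then ∠B = 180° − ∠C − ∠A ≈ 71.80°.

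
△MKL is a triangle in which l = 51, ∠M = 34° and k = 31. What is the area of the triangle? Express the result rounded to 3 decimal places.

area ≈ 442.042

Area = ½·k·l·sin M ≈ 442.04.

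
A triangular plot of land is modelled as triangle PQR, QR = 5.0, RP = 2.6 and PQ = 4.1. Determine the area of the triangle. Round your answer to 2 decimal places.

Semiperimeter s = (5 + 2.6 + 4.1)/2 = 5.85.
Heron's formula: area = √(5.85·0.85·3.25·1.75) ≈ 5.318.

5.32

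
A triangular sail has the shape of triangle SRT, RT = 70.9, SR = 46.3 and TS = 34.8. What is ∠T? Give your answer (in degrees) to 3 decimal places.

By the law of cosines, cos T = (RT² + TS² − SR²) / (2·RT·TS) ≈ 0.82968, so ∠T ≈ 33.93°.

∠T ≈ 33.934°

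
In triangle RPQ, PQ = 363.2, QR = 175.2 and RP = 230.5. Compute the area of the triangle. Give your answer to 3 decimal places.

area ≈ 16222.657

Semiperimeter s = (363.2 + 175.2 + 230.5)/2 = 384.45.
Heron's formula: area = √(384.45·21.25·209.25·153.95) ≈ 16223.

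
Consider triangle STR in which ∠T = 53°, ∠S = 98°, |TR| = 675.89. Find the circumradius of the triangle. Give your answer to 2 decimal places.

341.27

The third angle is ∠R = 180° − ∠S − ∠T = 29.00°.
Law of sines: |RS| = |TR|·sin T/sin S ≈ 545.09.
Law of sines: |ST| = |TR|·sin R/sin S ≈ 330.9.
Circumradius = |TR|/(2 sin S) ≈ 341.27.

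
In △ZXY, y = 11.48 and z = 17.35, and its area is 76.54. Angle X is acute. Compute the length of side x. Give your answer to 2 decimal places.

From area = ½·y·z·sin X, we get sin X = 2·area/(y·z) ≈ 0.76856.
Taking the acute solution, ∠X ≈ 50.22°.
Law of cosines then gives x ≈ 13.34.

13.34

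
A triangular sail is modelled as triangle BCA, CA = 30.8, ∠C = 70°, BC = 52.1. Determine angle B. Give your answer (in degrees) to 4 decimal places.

∠B ≈ 34.8498°

By the law of cosines, AB² = BC² + CA² − 2·BC·CA·cos C = 2565.4, so AB ≈ 50.65.
Law of cosines again: cos B = (AB² + BC² − CA²)/(2·AB·BC) ≈ 0.82065, so ∠B ≈ 34.85°.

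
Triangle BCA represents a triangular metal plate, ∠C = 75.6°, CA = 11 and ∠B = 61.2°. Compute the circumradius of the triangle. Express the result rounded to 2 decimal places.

The third angle is ∠A = 180° − ∠B − ∠C = 43.20°.
Law of sines: AB = CA·sin C/sin B ≈ 12.158.
Law of sines: BC = CA·sin A/sin B ≈ 8.5929.
Circumradius = CA/(2 sin B) ≈ 6.2763.

R ≈ 6.28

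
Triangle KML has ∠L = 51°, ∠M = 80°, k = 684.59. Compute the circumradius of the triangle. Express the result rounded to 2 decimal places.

R ≈ 453.55

The third angle is ∠K = 180° − ∠M − ∠L = 49.00°.
Law of sines: m = k·sin M/sin K ≈ 893.31.
Law of sines: l = k·sin L/sin K ≈ 704.94.
Circumradius = k/(2 sin K) ≈ 453.55.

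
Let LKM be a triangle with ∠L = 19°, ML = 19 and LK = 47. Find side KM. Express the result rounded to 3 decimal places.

By the law of cosines, KM² = ML² + LK² − 2·ML·LK·cos L = 881.3, so KM ≈ 29.687.

29.687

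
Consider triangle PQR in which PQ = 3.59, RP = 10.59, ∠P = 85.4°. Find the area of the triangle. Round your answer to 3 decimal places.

Area = ½·RP·PQ·sin P ≈ 18.948.

18.948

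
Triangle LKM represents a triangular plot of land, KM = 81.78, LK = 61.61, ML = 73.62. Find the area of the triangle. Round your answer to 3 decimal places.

area ≈ 2178.043

Semiperimeter s = (81.78 + 73.62 + 61.61)/2 = 108.5.
Heron's formula: area = √(108.5·26.725·34.885·46.895) ≈ 2178.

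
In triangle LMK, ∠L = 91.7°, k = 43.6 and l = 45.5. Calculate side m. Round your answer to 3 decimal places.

Law of sines: sin K = k·sin L/l ≈ 0.95782.
Since l ≥ k, only the acute value applies: ∠K ≈ 73.30°.
Then ∠M = 180° − ∠L − ∠K ≈ 15.00°.
Law of sines gives m = l·sin M/sin L ≈ 11.782.

11.782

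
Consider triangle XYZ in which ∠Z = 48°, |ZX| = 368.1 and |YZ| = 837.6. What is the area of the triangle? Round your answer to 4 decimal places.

area ≈ 114563.4144

Area = ½·|YZ|·|ZX|·sin Z ≈ 1.1456e+05.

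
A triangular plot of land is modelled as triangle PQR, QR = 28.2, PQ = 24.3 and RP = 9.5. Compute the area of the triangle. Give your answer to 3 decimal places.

111.819

Semiperimeter s = (28.2 + 9.5 + 24.3)/2 = 31.
Heron's formula: area = √(31·2.8·21.5·6.7) ≈ 111.82.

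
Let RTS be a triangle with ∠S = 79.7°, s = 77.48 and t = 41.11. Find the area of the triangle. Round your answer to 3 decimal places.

Law of sines: sin T = t·sin S/s ≈ 0.52204.
Since s ≥ t, only the acute value applies: ∠T ≈ 31.47°.
Then ∠R = 180° − ∠S − ∠T ≈ 68.83°.
Law of sines gives r = s·sin R/sin S ≈ 73.435.
Area = ½·s·t·sin R ≈ 1485.1.

1485.131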